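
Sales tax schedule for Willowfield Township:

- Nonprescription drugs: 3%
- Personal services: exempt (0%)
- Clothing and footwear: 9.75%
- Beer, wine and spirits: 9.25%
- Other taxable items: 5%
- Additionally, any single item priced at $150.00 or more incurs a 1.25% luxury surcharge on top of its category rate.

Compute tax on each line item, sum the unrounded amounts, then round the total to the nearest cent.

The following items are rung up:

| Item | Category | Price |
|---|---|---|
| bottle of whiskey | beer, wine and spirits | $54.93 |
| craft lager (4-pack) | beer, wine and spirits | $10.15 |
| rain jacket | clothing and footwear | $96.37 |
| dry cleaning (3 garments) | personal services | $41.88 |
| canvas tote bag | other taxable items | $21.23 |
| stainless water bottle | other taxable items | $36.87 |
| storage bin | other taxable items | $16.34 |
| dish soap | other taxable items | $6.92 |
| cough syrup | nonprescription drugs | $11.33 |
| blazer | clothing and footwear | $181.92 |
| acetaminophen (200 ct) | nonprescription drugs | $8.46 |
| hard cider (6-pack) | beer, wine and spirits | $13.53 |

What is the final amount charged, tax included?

Bottle of whiskey $54.93: beer, wine and spirits → 9.25% → $5.081025
Craft lager (4-pack) $10.15: beer, wine and spirits → 9.25% → $0.938875
Rain jacket $96.37: clothing and footwear → 9.75% → $9.396075
Dry cleaning (3 garments) $41.88: personal services → 0% → $0.00
Canvas tote bag $21.23: other taxable items → 5% → $1.0615
Stainless water bottle $36.87: other taxable items → 5% → $1.8435
Storage bin $16.34: other taxable items → 5% → $0.817
Dish soap $6.92: other taxable items → 5% → $0.346
Cough syrup $11.33: nonprescription drugs → 3% → $0.3399
Blazer $181.92: clothing and footwear → 9.75% + 1.25% surcharge = 11% → $20.0112
Acetaminophen (200 ct) $8.46: nonprescription drugs → 3% → $0.2538
Hard cider (6-pack) $13.53: beer, wine and spirits → 9.25% → $1.251525
Subtotal = $499.93; unrounded tax = $41.3404 → $41.34; total due = $541.27

$541.27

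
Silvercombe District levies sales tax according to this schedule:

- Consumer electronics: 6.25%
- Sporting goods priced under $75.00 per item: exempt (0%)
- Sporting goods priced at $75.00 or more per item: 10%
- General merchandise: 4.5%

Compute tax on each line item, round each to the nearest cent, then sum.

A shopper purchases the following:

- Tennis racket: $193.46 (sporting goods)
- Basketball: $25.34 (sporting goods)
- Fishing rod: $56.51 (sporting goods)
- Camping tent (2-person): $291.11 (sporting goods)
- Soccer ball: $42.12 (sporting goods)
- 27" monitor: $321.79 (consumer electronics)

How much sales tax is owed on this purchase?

Tennis racket $193.46: sporting goods, $75.00 or more → 10% → $19.35
Basketball $25.34: sporting goods, under $75.00 → 0% → $0.00
Fishing rod $56.51: sporting goods, under $75.00 → 0% → $0.00
Camping tent (2-person) $291.11: sporting goods, $75.00 or more → 10% → $29.11
Soccer ball $42.12: sporting goods, under $75.00 → 0% → $0.00
27" monitor $321.79: consumer electronics → 6.25% → $20.11
Total tax = $19.35 + $29.11 + $20.11 = $68.57

$68.57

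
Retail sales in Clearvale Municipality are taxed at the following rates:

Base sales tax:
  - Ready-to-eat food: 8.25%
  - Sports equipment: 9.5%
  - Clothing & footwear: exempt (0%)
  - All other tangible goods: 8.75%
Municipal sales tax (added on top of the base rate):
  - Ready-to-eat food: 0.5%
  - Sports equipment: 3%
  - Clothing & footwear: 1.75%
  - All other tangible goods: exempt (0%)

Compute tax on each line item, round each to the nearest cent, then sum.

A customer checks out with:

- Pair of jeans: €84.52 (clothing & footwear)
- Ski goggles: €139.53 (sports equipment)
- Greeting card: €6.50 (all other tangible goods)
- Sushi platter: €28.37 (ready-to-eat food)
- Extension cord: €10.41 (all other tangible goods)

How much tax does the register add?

Pair of jeans €84.52: clothing & footwear → 0% + 1.75% municipal = 1.75% → €1.48
Ski goggles €139.53: sports equipment → 9.5% + 3% municipal = 12.5% → €17.44
Greeting card €6.50: all other tangible goods → 8.75% + 0% municipal = 8.75% → €0.57
Sushi platter €28.37: ready-to-eat food → 8.25% + 0.5% municipal = 8.75% → €2.48
Extension cord €10.41: all other tangible goods → 8.75% + 0% municipal = 8.75% → €0.91
Total tax = €1.48 + €17.44 + €0.57 + €2.48 + €0.91 = €22.88

€22.88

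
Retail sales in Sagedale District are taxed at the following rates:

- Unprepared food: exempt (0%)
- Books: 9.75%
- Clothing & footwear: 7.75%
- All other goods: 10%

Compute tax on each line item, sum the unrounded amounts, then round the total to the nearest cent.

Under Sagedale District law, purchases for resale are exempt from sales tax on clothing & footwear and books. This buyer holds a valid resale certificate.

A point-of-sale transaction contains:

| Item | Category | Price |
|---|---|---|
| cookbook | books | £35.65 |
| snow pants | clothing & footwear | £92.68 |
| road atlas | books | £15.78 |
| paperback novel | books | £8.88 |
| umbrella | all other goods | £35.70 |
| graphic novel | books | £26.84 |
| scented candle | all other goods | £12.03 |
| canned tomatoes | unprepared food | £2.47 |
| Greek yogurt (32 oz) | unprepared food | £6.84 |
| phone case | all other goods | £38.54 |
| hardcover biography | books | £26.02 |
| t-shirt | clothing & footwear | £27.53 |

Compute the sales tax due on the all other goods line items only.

£8.63

Umbrella £35.70: all other goods → 10% → £3.57
Scented candle £12.03: all other goods → 10% → £1.203
Phone case £38.54: all other goods → 10% → £3.854
Tax on all other goods: unrounded sum = £8.627 → £8.63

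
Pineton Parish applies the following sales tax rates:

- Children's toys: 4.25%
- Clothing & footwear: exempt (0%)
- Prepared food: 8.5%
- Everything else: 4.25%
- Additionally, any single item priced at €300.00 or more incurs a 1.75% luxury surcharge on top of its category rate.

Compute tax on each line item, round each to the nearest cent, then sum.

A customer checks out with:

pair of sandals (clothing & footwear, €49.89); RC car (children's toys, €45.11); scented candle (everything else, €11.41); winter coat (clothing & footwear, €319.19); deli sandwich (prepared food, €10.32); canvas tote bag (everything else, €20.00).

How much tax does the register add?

Pair of sandals €49.89: clothing & footwear → 0% → €0.00
RC car €45.11: children's toys → 4.25% → €1.92
Scented candle €11.41: everything else → 4.25% → €0.48
Winter coat €319.19: clothing & footwear → 0% + 1.75% surcharge = 1.75% → €5.59
Deli sandwich €10.32: prepared food → 8.5% → €0.88
Canvas tote bag €20.00: everything else → 4.25% → €0.85
Total tax = €1.92 + €0.48 + €5.59 + €0.88 + €0.85 = €9.72

€9.72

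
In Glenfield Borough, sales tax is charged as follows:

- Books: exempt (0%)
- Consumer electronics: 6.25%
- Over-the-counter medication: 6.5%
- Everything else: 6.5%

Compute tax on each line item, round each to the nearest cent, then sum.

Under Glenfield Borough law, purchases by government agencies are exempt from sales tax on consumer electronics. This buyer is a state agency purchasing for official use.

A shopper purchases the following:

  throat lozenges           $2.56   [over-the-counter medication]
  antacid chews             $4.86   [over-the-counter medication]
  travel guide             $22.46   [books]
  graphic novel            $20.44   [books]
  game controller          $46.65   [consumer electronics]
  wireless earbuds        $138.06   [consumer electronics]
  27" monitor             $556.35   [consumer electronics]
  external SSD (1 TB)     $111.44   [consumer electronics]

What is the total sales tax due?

Throat lozenges $2.56: over-the-counter medication → 6.5% → $0.17
Antacid chews $4.86: over-the-counter medication → 6.5% → $0.32
Travel guide $22.46: books → 0% → $0.00
Graphic novel $20.44: books → 0% → $0.00
Game controller $46.65: consumer electronics, buyer-exempt → 0% → $0.00
Wireless earbuds $138.06: consumer electronics, buyer-exempt → 0% → $0.00
27" monitor $556.35: consumer electronics, buyer-exempt → 0% → $0.00
External SSD (1 TB) $111.44: consumer electronics, buyer-exempt → 0% → $0.00
Total tax = $0.17 + $0.32 = $0.49

$0.49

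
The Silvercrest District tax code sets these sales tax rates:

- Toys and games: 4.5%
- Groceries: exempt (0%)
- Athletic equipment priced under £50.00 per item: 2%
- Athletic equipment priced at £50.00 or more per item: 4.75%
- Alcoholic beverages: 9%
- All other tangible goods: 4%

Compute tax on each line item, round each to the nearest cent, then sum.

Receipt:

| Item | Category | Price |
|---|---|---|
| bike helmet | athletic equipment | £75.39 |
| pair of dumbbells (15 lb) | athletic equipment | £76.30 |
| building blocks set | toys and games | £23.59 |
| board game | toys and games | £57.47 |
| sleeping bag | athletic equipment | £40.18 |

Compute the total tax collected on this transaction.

£11.65

Bike helmet £75.39: athletic equipment, £50.00 or more → 4.75% → £3.58
Pair of dumbbells (15 lb) £76.30: athletic equipment, £50.00 or more → 4.75% → £3.62
Building blocks set £23.59: toys and games → 4.5% → £1.06
Board game £57.47: toys and games → 4.5% → £2.59
Sleeping bag £40.18: athletic equipment, under £50.00 → 2% → £0.80
Total tax = £3.58 + £3.62 + £1.06 + £2.59 + £0.80 = £11.65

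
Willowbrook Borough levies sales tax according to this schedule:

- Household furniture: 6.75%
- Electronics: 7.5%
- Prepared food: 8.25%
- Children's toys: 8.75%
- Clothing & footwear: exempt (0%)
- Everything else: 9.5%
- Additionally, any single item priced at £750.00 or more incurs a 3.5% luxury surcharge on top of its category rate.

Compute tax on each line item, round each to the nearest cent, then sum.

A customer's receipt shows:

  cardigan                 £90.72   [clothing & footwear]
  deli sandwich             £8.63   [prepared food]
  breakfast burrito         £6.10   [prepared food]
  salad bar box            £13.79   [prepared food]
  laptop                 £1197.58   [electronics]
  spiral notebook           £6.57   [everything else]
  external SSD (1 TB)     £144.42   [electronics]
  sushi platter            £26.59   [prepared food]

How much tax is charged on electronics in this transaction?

Laptop £1197.58: electronics → 7.5% + 3.5% surcharge = 11% → £131.73
External SSD (1 TB) £144.42: electronics → 7.5% → £10.83
Tax on electronics = £131.73 + £10.83 = £142.56

£142.56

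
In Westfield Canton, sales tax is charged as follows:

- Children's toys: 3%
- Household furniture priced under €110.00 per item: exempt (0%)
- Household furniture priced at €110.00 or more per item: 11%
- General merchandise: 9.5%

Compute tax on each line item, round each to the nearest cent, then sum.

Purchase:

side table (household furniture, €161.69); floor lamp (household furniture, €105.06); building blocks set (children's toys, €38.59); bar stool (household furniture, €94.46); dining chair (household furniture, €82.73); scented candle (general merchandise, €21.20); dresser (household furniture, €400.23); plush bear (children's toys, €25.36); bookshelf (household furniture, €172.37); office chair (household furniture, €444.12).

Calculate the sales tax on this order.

Side table €161.69: household furniture, €110.00 or more → 11% → €17.79
Floor lamp €105.06: household furniture, under €110.00 → 0% → €0.00
Building blocks set €38.59: children's toys → 3% → €1.16
Bar stool €94.46: household furniture, under €110.00 → 0% → €0.00
Dining chair €82.73: household furniture, under €110.00 → 0% → €0.00
Scented candle €21.20: general merchandise → 9.5% → €2.01
Dresser €400.23: household furniture, €110.00 or more → 11% → €44.03
Plush bear €25.36: children's toys → 3% → €0.76
Bookshelf €172.37: household furniture, €110.00 or more → 11% → €18.96
Office chair €444.12: household furniture, €110.00 or more → 11% → €48.85
Total tax = €17.79 + €1.16 + €2.01 + €44.03 + €0.76 + €18.96 + €48.85 = €133.56

€133.56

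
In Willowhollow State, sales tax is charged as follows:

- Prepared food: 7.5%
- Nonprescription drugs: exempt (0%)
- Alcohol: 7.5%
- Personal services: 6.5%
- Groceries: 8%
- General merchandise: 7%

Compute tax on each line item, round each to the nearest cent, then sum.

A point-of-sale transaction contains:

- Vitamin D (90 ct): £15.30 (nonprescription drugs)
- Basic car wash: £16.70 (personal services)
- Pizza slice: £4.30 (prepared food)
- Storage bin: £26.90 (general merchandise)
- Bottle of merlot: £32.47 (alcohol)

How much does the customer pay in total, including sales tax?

£101.40

Vitamin D (90 ct) £15.30: nonprescription drugs → 0% → £0.00
Basic car wash £16.70: personal services → 6.5% → £1.09
Pizza slice £4.30: prepared food → 7.5% → £0.32
Storage bin £26.90: general merchandise → 7% → £1.88
Bottle of merlot £32.47: alcohol → 7.5% → £2.44
Subtotal = £95.67; tax = £5.73; total due = £101.40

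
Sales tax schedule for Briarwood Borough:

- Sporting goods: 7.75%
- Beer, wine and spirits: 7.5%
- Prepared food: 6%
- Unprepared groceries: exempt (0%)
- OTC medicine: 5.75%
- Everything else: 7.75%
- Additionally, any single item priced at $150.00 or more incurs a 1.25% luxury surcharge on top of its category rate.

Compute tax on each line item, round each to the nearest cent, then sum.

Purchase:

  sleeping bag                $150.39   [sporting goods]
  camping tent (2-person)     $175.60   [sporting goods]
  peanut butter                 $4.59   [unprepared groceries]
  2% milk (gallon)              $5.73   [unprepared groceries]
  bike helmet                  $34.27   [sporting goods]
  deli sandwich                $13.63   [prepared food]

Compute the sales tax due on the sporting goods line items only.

$32.00

Sleeping bag $150.39: sporting goods → 7.75% + 1.25% surcharge = 9% → $13.54
Camping tent (2-person) $175.60: sporting goods → 7.75% + 1.25% surcharge = 9% → $15.80
Bike helmet $34.27: sporting goods → 7.75% → $2.66
Tax on sporting goods = $13.54 + $15.80 + $2.66 = $32.00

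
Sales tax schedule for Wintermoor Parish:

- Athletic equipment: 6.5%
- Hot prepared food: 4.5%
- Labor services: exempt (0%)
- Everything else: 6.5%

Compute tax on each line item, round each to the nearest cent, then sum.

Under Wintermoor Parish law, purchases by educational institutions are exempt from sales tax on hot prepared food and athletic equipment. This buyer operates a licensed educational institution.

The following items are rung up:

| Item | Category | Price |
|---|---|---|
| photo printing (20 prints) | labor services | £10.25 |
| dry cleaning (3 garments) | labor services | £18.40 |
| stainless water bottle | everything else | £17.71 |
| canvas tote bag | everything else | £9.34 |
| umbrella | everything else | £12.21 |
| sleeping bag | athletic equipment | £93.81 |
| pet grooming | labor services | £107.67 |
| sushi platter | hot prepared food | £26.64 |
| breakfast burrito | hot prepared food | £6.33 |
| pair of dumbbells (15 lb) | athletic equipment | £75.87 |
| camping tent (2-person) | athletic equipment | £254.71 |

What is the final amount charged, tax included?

£635.49

Photo printing (20 prints) £10.25: labor services → 0% → £0.00
Dry cleaning (3 garments) £18.40: labor services → 0% → £0.00
Stainless water bottle £17.71: everything else → 6.5% → £1.15
Canvas tote bag £9.34: everything else → 6.5% → £0.61
Umbrella £12.21: everything else → 6.5% → £0.79
Sleeping bag £93.81: athletic equipment, buyer-exempt → 0% → £0.00
Pet grooming £107.67: labor services → 0% → £0.00
Sushi platter £26.64: hot prepared food, buyer-exempt → 0% → £0.00
Breakfast burrito £6.33: hot prepared food, buyer-exempt → 0% → £0.00
Pair of dumbbells (15 lb) £75.87: athletic equipment, buyer-exempt → 0% → £0.00
Camping tent (2-person) £254.71: athletic equipment, buyer-exempt → 0% → £0.00
Subtotal = £632.94; tax = £2.55; total due = £635.49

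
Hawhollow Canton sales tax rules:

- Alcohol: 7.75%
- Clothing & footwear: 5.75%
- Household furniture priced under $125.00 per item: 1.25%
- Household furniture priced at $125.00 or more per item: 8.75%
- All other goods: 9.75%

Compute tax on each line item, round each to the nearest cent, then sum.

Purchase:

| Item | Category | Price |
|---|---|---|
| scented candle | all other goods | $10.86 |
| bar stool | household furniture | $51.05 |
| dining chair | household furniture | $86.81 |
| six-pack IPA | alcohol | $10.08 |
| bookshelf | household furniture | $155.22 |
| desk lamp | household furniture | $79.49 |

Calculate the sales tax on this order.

Scented candle $10.86: all other goods → 9.75% → $1.06
Bar stool $51.05: household furniture, under $125.00 → 1.25% → $0.64
Dining chair $86.81: household furniture, under $125.00 → 1.25% → $1.09
Six-pack IPA $10.08: alcohol → 7.75% → $0.78
Bookshelf $155.22: household furniture, $125.00 or more → 8.75% → $13.58
Desk lamp $79.49: household furniture, under $125.00 → 1.25% → $0.99
Total tax = $1.06 + $0.64 + $1.09 + $0.78 + $13.58 + $0.99 = $18.14

$18.14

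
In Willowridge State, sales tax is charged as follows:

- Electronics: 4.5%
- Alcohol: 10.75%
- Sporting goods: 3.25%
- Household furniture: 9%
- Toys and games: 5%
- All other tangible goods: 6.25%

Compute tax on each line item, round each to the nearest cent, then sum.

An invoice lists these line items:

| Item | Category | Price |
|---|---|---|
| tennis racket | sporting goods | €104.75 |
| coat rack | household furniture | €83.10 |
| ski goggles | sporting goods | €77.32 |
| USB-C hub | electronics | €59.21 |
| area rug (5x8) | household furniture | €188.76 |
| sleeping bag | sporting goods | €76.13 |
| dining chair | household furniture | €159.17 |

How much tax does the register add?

€49.84

Tennis racket €104.75: sporting goods → 3.25% → €3.40
Coat rack €83.10: household furniture → 9% → €7.48
Ski goggles €77.32: sporting goods → 3.25% → €2.51
USB-C hub €59.21: electronics → 4.5% → €2.66
Area rug (5x8) €188.76: household furniture → 9% → €16.99
Sleeping bag €76.13: sporting goods → 3.25% → €2.47
Dining chair €159.17: household furniture → 9% → €14.33
Total tax = €3.40 + €7.48 + €2.51 + €2.66 + €16.99 + €2.47 + €14.33 = €49.84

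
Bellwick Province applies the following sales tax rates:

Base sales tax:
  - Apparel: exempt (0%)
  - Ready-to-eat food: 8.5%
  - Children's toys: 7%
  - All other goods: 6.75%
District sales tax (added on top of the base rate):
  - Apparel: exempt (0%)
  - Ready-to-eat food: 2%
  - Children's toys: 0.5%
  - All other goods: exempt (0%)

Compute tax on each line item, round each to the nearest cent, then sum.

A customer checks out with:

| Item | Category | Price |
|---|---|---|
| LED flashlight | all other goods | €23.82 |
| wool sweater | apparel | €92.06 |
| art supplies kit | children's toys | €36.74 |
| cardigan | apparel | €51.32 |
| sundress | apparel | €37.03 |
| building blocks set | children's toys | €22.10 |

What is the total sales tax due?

LED flashlight €23.82: all other goods → 6.75% + 0% district = 6.75% → €1.61
Wool sweater €92.06: apparel → 0% + 0% district = 0% → €0.00
Art supplies kit €36.74: children's toys → 7% + 0.5% district = 7.5% → €2.76
Cardigan €51.32: apparel → 0% + 0% district = 0% → €0.00
Sundress €37.03: apparel → 0% + 0% district = 0% → €0.00
Building blocks set €22.10: children's toys → 7% + 0.5% district = 7.5% → €1.66
Total tax = €1.61 + €2.76 + €1.66 = €6.03

€6.03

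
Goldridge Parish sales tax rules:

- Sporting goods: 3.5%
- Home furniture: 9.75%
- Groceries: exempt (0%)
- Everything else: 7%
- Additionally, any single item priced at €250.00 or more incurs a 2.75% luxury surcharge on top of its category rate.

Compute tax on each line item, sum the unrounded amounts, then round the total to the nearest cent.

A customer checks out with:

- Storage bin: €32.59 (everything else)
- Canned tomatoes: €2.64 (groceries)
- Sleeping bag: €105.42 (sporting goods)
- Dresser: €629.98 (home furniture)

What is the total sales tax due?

Storage bin €32.59: everything else → 7% → €2.2813
Canned tomatoes €2.64: groceries → 0% → €0.00
Sleeping bag €105.42: sporting goods → 3.5% → €3.6897
Dresser €629.98: home furniture → 9.75% + 2.75% surcharge = 12.5% → €78.7475
Unrounded tax sum = €84.7185 → €84.72

€84.72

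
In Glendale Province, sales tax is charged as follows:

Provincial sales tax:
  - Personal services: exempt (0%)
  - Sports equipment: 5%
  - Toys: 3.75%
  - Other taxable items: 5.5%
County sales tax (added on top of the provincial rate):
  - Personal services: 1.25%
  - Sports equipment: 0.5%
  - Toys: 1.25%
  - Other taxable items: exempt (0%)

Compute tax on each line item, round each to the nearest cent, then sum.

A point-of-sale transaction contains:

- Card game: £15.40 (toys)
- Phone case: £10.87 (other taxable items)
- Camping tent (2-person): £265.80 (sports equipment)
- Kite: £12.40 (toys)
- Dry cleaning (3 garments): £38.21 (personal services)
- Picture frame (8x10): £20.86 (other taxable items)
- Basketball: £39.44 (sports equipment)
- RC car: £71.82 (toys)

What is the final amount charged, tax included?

Card game £15.40: toys → 3.75% + 1.25% county = 5% → £0.77
Phone case £10.87: other taxable items → 5.5% + 0% county = 5.5% → £0.60
Camping tent (2-person) £265.80: sports equipment → 5% + 0.5% county = 5.5% → £14.62
Kite £12.40: toys → 3.75% + 1.25% county = 5% → £0.62
Dry cleaning (3 garments) £38.21: personal services → 0% + 1.25% county = 1.25% → £0.48
Picture frame (8x10) £20.86: other taxable items → 5.5% + 0% county = 5.5% → £1.15
Basketball £39.44: sports equipment → 5% + 0.5% county = 5.5% → £2.17
RC car £71.82: toys → 3.75% + 1.25% county = 5% → £3.59
Subtotal = £474.80; tax = £24.00; total due = £498.80

£498.80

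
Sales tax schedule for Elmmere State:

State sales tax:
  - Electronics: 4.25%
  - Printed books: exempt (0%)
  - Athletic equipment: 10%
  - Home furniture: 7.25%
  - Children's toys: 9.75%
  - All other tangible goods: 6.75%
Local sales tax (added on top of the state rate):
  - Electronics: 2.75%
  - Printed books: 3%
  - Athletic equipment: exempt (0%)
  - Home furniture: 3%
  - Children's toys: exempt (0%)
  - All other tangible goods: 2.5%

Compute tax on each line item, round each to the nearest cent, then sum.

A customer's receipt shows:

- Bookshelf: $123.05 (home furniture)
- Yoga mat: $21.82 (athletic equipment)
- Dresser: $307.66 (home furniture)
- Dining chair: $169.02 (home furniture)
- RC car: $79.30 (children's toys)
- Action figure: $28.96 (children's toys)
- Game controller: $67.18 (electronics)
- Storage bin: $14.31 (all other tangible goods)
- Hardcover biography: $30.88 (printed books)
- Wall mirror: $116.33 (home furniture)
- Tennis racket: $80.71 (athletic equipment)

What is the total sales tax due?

$101.14

Bookshelf $123.05: home furniture → 7.25% + 3% local = 10.25% → $12.61
Yoga mat $21.82: athletic equipment → 10% + 0% local = 10% → $2.18
Dresser $307.66: home furniture → 7.25% + 3% local = 10.25% → $31.54
Dining chair $169.02: home furniture → 7.25% + 3% local = 10.25% → $17.32
RC car $79.30: children's toys → 9.75% + 0% local = 9.75% → $7.73
Action figure $28.96: children's toys → 9.75% + 0% local = 9.75% → $2.82
Game controller $67.18: electronics → 4.25% + 2.75% local = 7% → $4.70
Storage bin $14.31: all other tangible goods → 6.75% + 2.5% local = 9.25% → $1.32
Hardcover biography $30.88: printed books → 0% + 3% local = 3% → $0.93
Wall mirror $116.33: home furniture → 7.25% + 3% local = 10.25% → $11.92
Tennis racket $80.71: athletic equipment → 10% + 0% local = 10% → $8.07
Total tax = $12.61 + $2.18 + $31.54 + $17.32 + $7.73 + $2.82 + $4.70 + $1.32 + $0.93 + $11.92 + $8.07 = $101.14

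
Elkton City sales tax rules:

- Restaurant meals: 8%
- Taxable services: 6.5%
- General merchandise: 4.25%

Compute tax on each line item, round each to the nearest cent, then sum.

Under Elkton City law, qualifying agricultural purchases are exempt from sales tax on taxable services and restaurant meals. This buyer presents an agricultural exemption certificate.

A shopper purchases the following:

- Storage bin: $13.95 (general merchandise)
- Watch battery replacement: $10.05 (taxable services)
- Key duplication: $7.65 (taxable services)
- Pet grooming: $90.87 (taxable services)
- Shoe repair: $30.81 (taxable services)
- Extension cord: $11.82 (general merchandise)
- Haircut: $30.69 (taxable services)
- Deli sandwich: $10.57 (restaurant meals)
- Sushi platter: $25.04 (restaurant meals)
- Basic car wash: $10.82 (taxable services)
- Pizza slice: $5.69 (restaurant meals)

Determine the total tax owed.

$1.09

Storage bin $13.95: general merchandise → 4.25% → $0.59
Watch battery replacement $10.05: taxable services, buyer-exempt → 0% → $0.00
Key duplication $7.65: taxable services, buyer-exempt → 0% → $0.00
Pet grooming $90.87: taxable services, buyer-exempt → 0% → $0.00
Shoe repair $30.81: taxable services, buyer-exempt → 0% → $0.00
Extension cord $11.82: general merchandise → 4.25% → $0.50
Haircut $30.69: taxable services, buyer-exempt → 0% → $0.00
Deli sandwich $10.57: restaurant meals, buyer-exempt → 0% → $0.00
Sushi platter $25.04: restaurant meals, buyer-exempt → 0% → $0.00
Basic car wash $10.82: taxable services, buyer-exempt → 0% → $0.00
Pizza slice $5.69: restaurant meals, buyer-exempt → 0% → $0.00
Total tax = $0.59 + $0.50 = $1.09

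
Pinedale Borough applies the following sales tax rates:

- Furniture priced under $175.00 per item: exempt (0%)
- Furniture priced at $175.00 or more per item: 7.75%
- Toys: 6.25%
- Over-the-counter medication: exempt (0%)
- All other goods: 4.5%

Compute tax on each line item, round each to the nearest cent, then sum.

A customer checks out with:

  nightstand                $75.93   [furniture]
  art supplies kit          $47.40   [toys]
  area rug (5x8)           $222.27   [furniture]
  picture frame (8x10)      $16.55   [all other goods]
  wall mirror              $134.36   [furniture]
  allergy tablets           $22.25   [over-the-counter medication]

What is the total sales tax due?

$20.93

Nightstand $75.93: furniture, under $175.00 → 0% → $0.00
Art supplies kit $47.40: toys → 6.25% → $2.96
Area rug (5x8) $222.27: furniture, $175.00 or more → 7.75% → $17.23
Picture frame (8x10) $16.55: all other goods → 4.5% → $0.74
Wall mirror $134.36: furniture, under $175.00 → 0% → $0.00
Allergy tablets $22.25: over-the-counter medication → 0% → $0.00
Total tax = $2.96 + $17.23 + $0.74 = $20.93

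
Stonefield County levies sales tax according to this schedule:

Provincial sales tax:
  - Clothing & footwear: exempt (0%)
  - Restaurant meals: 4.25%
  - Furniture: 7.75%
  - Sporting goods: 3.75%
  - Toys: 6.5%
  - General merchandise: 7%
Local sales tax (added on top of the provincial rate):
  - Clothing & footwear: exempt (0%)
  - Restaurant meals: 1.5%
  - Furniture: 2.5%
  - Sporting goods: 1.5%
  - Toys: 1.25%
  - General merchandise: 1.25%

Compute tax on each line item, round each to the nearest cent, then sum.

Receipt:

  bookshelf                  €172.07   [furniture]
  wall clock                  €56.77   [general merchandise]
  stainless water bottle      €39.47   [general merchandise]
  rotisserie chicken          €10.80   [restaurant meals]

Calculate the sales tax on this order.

€26.20

Bookshelf €172.07: furniture → 7.75% + 2.5% local = 10.25% → €17.64
Wall clock €56.77: general merchandise → 7% + 1.25% local = 8.25% → €4.68
Stainless water bottle €39.47: general merchandise → 7% + 1.25% local = 8.25% → €3.26
Rotisserie chicken €10.80: restaurant meals → 4.25% + 1.5% local = 5.75% → €0.62
Total tax = €17.64 + €4.68 + €3.26 + €0.62 = €26.20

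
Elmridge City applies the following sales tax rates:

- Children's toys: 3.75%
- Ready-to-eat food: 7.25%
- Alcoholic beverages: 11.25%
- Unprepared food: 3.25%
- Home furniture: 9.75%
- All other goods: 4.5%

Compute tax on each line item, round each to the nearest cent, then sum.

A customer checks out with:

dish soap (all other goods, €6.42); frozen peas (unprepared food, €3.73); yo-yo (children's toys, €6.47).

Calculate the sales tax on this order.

€0.65

Dish soap €6.42: all other goods → 4.5% → €0.29
Frozen peas €3.73: unprepared food → 3.25% → €0.12
Yo-yo €6.47: children's toys → 3.75% → €0.24
Total tax = €0.29 + €0.12 + €0.24 = €0.65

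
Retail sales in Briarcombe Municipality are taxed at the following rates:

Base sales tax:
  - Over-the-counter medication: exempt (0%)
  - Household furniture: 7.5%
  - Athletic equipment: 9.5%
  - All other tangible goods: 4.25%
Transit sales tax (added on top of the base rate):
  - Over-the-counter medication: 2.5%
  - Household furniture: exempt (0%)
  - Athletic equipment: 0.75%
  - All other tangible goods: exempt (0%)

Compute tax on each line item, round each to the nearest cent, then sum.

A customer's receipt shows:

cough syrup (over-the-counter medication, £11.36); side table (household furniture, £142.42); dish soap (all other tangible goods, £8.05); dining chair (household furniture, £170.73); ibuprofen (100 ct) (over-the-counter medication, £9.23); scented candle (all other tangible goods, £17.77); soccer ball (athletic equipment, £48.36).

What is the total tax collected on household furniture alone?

£23.48

Side table £142.42: household furniture → 7.5% + 0% transit = 7.5% → £10.68
Dining chair £170.73: household furniture → 7.5% + 0% transit = 7.5% → £12.80
Tax on household furniture = £10.68 + £12.80 = £23.48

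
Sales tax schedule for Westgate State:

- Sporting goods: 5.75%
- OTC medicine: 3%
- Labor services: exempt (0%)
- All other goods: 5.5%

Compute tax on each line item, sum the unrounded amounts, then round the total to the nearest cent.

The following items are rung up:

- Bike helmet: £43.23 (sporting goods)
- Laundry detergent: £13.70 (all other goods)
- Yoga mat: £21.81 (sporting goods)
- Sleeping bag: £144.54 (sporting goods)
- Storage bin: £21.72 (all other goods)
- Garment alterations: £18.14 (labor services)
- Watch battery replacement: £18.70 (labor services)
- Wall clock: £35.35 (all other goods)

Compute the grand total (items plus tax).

Bike helmet £43.23: sporting goods → 5.75% → £2.485725
Laundry detergent £13.70: all other goods → 5.5% → £0.7535
Yoga mat £21.81: sporting goods → 5.75% → £1.254075
Sleeping bag £144.54: sporting goods → 5.75% → £8.31105
Storage bin £21.72: all other goods → 5.5% → £1.1946
Garment alterations £18.14: labor services → 0% → £0.00
Watch battery replacement £18.70: labor services → 0% → £0.00
Wall clock £35.35: all other goods → 5.5% → £1.94425
Subtotal = £317.19; unrounded tax = £15.9432 → £15.94; total due = £333.13

£333.13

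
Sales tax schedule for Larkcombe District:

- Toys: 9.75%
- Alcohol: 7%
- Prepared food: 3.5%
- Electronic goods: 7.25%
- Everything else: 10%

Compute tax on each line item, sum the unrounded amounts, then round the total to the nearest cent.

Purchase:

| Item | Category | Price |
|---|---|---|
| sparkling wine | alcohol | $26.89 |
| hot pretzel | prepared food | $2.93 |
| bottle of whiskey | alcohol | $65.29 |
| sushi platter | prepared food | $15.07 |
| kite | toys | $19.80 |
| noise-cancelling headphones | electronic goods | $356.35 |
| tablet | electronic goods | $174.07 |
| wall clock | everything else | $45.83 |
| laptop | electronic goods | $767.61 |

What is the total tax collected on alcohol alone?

$6.45

Sparkling wine $26.89: alcohol → 7% → $1.8823
Bottle of whiskey $65.29: alcohol → 7% → $4.5703
Tax on alcohol: unrounded sum = $6.4526 → $6.45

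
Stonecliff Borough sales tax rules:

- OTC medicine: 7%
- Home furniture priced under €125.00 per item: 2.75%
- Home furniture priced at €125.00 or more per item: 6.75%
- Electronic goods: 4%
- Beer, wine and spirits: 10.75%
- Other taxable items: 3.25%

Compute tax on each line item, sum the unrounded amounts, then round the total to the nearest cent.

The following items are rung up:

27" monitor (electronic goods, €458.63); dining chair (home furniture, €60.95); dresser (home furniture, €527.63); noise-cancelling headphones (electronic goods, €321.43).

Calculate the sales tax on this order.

€68.49

27" monitor €458.63: electronic goods → 4% → €18.3452
Dining chair €60.95: home furniture, under €125.00 → 2.75% → €1.676125
Dresser €527.63: home furniture, €125.00 or more → 6.75% → €35.615025
Noise-cancelling headphones €321.43: electronic goods → 4% → €12.8572
Unrounded tax sum = €68.49355 → €68.49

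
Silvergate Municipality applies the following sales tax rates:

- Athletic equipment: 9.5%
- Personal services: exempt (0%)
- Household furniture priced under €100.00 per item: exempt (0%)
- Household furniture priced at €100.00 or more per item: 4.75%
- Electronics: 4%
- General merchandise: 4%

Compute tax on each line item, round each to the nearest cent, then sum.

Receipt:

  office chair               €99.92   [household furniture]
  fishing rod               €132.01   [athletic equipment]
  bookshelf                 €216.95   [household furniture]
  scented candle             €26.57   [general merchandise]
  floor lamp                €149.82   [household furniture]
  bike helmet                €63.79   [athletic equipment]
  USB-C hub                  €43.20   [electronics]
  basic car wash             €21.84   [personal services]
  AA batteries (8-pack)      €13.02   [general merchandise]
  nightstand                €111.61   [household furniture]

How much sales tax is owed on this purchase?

Office chair €99.92: household furniture, under €100.00 → 0% → €0.00
Fishing rod €132.01: athletic equipment → 9.5% → €12.54
Bookshelf €216.95: household furniture, €100.00 or more → 4.75% → €10.31
Scented candle €26.57: general merchandise → 4% → €1.06
Floor lamp €149.82: household furniture, €100.00 or more → 4.75% → €7.12
Bike helmet €63.79: athletic equipment → 9.5% → €6.06
USB-C hub €43.20: electronics → 4% → €1.73
Basic car wash €21.84: personal services → 0% → €0.00
AA batteries (8-pack) €13.02: general merchandise → 4% → €0.52
Nightstand €111.61: household furniture, €100.00 or more → 4.75% → €5.30
Total tax = €12.54 + €10.31 + €1.06 + €7.12 + €6.06 + €1.73 + €0.52 + €5.30 = €44.64

€44.64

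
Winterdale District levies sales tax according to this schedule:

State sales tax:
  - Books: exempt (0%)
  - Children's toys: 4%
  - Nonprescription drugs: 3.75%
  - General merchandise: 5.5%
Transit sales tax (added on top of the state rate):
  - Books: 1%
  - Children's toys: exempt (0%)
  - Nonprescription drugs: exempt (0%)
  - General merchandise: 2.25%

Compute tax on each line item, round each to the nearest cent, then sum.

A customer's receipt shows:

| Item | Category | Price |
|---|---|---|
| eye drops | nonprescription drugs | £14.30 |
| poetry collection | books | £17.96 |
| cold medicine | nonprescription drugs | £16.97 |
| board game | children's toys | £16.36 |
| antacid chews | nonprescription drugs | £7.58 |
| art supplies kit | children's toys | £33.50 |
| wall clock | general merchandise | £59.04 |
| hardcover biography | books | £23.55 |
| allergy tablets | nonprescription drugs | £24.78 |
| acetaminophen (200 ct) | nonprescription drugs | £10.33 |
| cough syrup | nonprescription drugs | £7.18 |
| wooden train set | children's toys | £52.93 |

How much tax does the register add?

£12.16

Eye drops £14.30: nonprescription drugs → 3.75% + 0% transit = 3.75% → £0.54
Poetry collection £17.96: books → 0% + 1% transit = 1% → £0.18
Cold medicine £16.97: nonprescription drugs → 3.75% + 0% transit = 3.75% → £0.64
Board game £16.36: children's toys → 4% + 0% transit = 4% → £0.65
Antacid chews £7.58: nonprescription drugs → 3.75% + 0% transit = 3.75% → £0.28
Art supplies kit £33.50: children's toys → 4% + 0% transit = 4% → £1.34
Wall clock £59.04: general merchandise → 5.5% + 2.25% transit = 7.75% → £4.58
Hardcover biography £23.55: books → 0% + 1% transit = 1% → £0.24
Allergy tablets £24.78: nonprescription drugs → 3.75% + 0% transit = 3.75% → £0.93
Acetaminophen (200 ct) £10.33: nonprescription drugs → 3.75% + 0% transit = 3.75% → £0.39
Cough syrup £7.18: nonprescription drugs → 3.75% + 0% transit = 3.75% → £0.27
Wooden train set £52.93: children's toys → 4% + 0% transit = 4% → £2.12
Total tax = £0.54 + £0.18 + £0.64 + £0.65 + £0.28 + £1.34 + £4.58 + £0.24 + £0.93 + £0.39 + £0.27 + £2.12 = £12.16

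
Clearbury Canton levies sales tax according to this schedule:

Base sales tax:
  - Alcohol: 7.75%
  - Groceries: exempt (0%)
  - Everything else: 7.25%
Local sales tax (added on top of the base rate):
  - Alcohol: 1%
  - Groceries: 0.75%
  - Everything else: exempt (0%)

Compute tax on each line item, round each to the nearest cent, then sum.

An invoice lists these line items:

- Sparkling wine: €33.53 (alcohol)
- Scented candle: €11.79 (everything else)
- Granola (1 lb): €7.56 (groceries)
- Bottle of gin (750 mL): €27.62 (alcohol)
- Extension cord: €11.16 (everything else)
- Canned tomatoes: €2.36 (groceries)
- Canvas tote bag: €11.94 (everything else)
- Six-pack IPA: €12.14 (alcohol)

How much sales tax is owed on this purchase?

Sparkling wine €33.53: alcohol → 7.75% + 1% local = 8.75% → €2.93
Scented candle €11.79: everything else → 7.25% + 0% local = 7.25% → €0.85
Granola (1 lb) €7.56: groceries → 0% + 0.75% local = 0.75% → €0.06
Bottle of gin (750 mL) €27.62: alcohol → 7.75% + 1% local = 8.75% → €2.42
Extension cord €11.16: everything else → 7.25% + 0% local = 7.25% → €0.81
Canned tomatoes €2.36: groceries → 0% + 0.75% local = 0.75% → €0.02
Canvas tote bag €11.94: everything else → 7.25% + 0% local = 7.25% → €0.87
Six-pack IPA €12.14: alcohol → 7.75% + 1% local = 8.75% → €1.06
Total tax = €2.93 + €0.85 + €0.06 + €2.42 + €0.81 + €0.02 + €0.87 + €1.06 = €9.02

€9.02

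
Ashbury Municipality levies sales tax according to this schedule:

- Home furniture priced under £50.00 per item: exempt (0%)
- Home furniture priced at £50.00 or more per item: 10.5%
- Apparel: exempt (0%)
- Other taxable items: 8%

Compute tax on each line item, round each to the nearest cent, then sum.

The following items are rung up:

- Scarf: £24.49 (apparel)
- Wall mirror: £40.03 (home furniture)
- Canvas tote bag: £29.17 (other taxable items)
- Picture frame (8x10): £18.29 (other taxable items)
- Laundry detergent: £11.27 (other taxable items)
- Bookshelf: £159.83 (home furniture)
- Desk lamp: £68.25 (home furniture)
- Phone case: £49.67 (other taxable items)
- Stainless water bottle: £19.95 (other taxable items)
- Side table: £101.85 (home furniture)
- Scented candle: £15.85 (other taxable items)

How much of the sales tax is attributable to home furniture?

£34.64

Wall mirror £40.03: home furniture, under £50.00 → 0% → £0.00
Bookshelf £159.83: home furniture, £50.00 or more → 10.5% → £16.78
Desk lamp £68.25: home furniture, £50.00 or more → 10.5% → £7.17
Side table £101.85: home furniture, £50.00 or more → 10.5% → £10.69
Tax on home furniture = £0.00 + £16.78 + £7.17 + £10.69 = £34.64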